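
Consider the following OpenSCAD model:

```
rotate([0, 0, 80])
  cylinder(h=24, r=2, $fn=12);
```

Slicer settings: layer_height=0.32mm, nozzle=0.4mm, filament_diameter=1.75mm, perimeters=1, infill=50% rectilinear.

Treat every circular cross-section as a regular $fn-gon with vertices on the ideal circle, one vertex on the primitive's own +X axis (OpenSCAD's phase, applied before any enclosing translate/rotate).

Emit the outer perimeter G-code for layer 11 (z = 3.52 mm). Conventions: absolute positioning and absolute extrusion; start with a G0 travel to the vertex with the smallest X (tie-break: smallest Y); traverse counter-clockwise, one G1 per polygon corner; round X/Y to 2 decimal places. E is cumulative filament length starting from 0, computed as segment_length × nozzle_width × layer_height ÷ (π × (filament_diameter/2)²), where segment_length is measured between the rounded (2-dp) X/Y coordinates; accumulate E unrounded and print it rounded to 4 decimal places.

G0 X-1.97 Y0.35 Z3.52
G1 X-1.88 Y-0.68 E0.0550
G1 X-1.29 Y-1.53 E0.1101
G1 X-0.35 Y-1.97 E0.1653
G1 X0.68 Y-1.88 E0.2203
G1 X1.53 Y-1.29 E0.2754
G1 X1.97 Y-0.35 E0.3306
G1 X1.88 Y0.68 E0.3857
G1 X1.29 Y1.53 E0.4407
G1 X0.35 Y1.97 E0.4959
G1 X-0.68 Y1.88 E0.5510
G1 X-1.53 Y1.29 E0.6060
G1 X-1.97 Y0.35 E0.6613

At z = 3.52 mm: the r=2 cylinder contributes a regular 12-gon of circumradius 2; (rotated 80° about Z; rotation is an isometry so areas/perimeters/island counts are preserved). The outline is a single polygon with 12 vertices. Extrusion per mm of travel: 0.4 × 0.32 / (π × 0.875²) = 0.053216. Accumulating E over each segment gives final E = 0.6613.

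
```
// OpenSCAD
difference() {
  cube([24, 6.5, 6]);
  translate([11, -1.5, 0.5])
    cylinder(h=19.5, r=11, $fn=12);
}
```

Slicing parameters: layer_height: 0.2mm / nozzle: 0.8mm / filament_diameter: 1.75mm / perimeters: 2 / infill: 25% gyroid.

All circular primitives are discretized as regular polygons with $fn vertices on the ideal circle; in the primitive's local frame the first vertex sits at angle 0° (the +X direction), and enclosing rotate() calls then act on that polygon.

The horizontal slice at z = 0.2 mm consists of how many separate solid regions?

1

At z = 0.2 mm: the 24×6.5 cube contributes its full rectangle; the cylinder at (11, -1.5) is absent (z outside [0.5, 20]); Taking the first minus the rest: none of the subtracted shapes is present at this height, so the 24×6.5 cube is unchanged — 1 connected region. The result has 1 disconnected region.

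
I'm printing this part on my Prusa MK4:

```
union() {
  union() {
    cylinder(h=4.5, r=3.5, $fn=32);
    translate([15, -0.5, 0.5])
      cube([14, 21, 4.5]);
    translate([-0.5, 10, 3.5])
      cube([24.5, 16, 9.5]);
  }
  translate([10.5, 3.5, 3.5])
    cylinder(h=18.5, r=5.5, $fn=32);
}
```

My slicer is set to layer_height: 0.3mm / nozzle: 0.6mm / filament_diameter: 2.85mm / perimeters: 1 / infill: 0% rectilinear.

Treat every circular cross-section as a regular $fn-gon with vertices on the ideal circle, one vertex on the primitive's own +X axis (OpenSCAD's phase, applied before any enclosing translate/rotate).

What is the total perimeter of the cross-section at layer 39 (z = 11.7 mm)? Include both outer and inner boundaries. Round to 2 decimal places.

At z = 11.7 mm: the cylinder is absent (z outside [0, 4.5]); the cube at (15, -0.5) is not intersected at this z (z outside [0.5, 5]); the cube at (-0.5, 10) (footprint 24.5×16) is included at this height (perimeter 81.00 mm); Merging all regions: only the 24.5×16 cube at (-0.5, 10) is present, so the union is just that shape — boundary = 81.00 mm; the r=5.5 cylinder at (10.5, 3.5) contributes a regular 32-gon of circumradius 5.5 (perimeter = 2·32·5.500·sin(180°/32) = 34.50 mm); Merging all regions: the 2 present regions are separate (no shared area or edge), so areas and boundary lengths simply add and each stays a separate island — boundary = 115.50 mm. Overall, the cross-section has 2 separate islands. Total boundary length (outer) = 115.50 mm.

115.50 mm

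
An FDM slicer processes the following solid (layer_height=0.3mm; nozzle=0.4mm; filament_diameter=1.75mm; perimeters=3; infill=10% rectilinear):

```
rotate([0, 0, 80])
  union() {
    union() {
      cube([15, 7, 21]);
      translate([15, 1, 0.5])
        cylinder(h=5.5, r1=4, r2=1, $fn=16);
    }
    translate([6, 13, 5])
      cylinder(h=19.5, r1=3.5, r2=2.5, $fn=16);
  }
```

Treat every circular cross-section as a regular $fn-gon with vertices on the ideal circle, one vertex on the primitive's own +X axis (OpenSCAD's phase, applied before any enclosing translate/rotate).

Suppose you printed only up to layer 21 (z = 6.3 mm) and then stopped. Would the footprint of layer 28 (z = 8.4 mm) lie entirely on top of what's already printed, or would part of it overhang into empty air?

Compare the two slices. At z = 6.3: the cube is present — its section is the full 15×7 rectangle (area 105.00 mm²); the cone at (15, 1) is not intersected at this z (z outside [0.5, 6]); Merging all regions: only the 15×7 cube is present, so the union is just that shape — area = 105.00 mm²; the cone at (6, 13): at t=0.067 of its height the radius interpolates to r₁+(r₂−r₁)t = 3.433, giving a regular 16-gon of that circumradius (area = (16/2)·3.433²·sin(360°/16) = 36.09 mm²); Taking the union: the 2 present regions are separate (no shared area or edge), so areas and boundary lengths simply add and each stays a separate island — area = 141.09 mm²; (rotated 80° about Z; rotation is an isometry so areas/perimeters/island counts are preserved). At z = 8.4: the cube (footprint 15×7) is included at this height (area 105.00 mm²); the cone at (15, 1) is absent (z outside [0.5, 6]); Merging all regions: only the 15×7 cube is present, so the union is just that shape — area = 105.00 mm²; the cone at (6, 13): at t=0.174 of its height the radius interpolates to r₁+(r₂−r₁)t = 3.326, giving a regular 16-gon of that circumradius (area = (16/2)·3.326²·sin(360°/16) = 33.86 mm²); Combining (union): the 2 present regions are separate (no shared area or edge), so areas and boundary lengths simply add and each stays a separate island — area = 138.86 mm²; (rotated 80° about Z; rotation is an isometry so areas/perimeters/island counts are preserved). Checking containment: the cross-section at z = 8.4 is a subset of the cross-section at z = 6.3.

entirely on top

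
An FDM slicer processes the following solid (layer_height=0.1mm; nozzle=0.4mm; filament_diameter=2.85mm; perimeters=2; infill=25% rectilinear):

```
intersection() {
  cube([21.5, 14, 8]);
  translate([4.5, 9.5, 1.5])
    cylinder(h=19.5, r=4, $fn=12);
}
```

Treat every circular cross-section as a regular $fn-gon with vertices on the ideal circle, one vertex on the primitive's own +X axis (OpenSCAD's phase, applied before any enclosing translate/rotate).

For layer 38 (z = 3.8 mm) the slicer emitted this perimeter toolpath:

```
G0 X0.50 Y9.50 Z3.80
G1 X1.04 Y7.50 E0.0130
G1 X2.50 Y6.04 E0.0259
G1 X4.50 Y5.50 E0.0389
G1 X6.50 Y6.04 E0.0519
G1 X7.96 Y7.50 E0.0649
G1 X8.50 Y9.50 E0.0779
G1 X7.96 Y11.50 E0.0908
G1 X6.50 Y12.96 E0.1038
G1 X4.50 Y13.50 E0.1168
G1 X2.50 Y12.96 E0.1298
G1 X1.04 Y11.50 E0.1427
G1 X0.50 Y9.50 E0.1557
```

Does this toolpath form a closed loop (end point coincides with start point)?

Start point (G0): (0.50, 9.50). End point (last G1): the path returns to the start — closed.

yes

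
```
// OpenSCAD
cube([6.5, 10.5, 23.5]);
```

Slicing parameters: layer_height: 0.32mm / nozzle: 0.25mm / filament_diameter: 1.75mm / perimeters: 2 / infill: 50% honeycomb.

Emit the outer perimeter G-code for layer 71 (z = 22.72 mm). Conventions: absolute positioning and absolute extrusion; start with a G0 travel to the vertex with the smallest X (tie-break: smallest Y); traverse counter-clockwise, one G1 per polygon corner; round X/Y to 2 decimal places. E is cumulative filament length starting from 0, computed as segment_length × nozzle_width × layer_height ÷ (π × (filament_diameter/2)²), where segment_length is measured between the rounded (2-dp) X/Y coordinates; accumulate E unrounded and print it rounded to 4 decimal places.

At z = 22.72 mm: the cube (footprint 6.5×10.5) is included at this height. The outline is a single polygon with 4 vertices. Extrusion per mm of travel: 0.25 × 0.32 / (π × 0.875²) = 0.033260. Accumulating E over each segment gives final E = 1.1308.

G0 X0.00 Y0.00 Z22.72
G1 X6.50 Y0.00 E0.2162
G1 X6.50 Y10.50 E0.5654
G1 X0.00 Y10.50 E0.7816
G1 X0.00 Y0.00 E1.1308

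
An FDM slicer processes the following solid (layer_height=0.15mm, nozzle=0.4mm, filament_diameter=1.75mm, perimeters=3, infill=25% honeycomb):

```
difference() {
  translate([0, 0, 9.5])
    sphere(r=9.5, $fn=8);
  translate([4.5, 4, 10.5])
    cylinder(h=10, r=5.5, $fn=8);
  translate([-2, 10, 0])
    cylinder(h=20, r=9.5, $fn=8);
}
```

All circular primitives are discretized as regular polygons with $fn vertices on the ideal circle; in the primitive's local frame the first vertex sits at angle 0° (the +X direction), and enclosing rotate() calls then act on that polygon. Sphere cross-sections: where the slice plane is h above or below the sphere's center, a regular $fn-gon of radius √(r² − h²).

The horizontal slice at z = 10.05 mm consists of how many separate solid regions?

At z = 10.05 mm: the r=9.5 sphere contributes a regular 8-gon of circumradius √(9.5²−0.55²) = 9.484; the cylinder at (4.5, 4) is not intersected at this z (z outside [10.5, 20.5]); the r=9.5 cylinder at (-2, 10) contributes a regular 8-gon of circumradius 9.5; After the difference (first − rest): starting from the r=9.5 sphere, the r=9.5 cylinder at (-2, 10) partially overlaps it — only the 81.17 mm² overlap (of its 255.27 mm²) is removed, clipping the outline — 1 connected region. The result has 1 disconnected region.

1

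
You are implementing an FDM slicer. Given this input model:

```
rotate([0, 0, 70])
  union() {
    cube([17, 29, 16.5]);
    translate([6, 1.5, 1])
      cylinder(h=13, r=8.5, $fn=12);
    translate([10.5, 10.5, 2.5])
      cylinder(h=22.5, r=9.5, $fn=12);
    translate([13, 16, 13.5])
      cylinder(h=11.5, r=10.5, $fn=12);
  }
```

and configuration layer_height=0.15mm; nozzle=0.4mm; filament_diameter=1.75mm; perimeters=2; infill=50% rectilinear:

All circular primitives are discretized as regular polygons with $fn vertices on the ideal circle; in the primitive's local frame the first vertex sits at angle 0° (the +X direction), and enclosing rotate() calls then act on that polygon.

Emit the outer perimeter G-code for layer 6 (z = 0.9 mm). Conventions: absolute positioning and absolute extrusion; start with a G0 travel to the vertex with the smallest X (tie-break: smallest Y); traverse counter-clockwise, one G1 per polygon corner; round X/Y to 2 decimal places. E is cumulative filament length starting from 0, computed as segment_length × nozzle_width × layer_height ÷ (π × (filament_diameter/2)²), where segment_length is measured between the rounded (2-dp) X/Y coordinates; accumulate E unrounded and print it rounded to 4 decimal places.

G0 X-27.25 Y9.92 Z0.90
G1 X0.00 Y0.00 E0.7234
G1 X5.81 Y15.97 E1.1473
G1 X-21.44 Y25.89 E1.8707
G1 X-27.25 Y9.92 E2.2946

At z = 0.9 mm: the 17×29 cube contributes its full rectangle; the cylinder at (6, 1.5) is not intersected at this z (z outside [1, 14]); the cylinder at (10.5, 10.5) is absent (z outside [2.5, 25]); the cylinder at (13, 16) does not reach this height (z outside [13.5, 25]); Combining (union): only the 17×29 cube is present, so the union is just that shape — 1 connected region; (whole slice rotated 70° about Z — lengths, areas and connectivity unchanged). The outline is a single polygon with 4 vertices. Extrusion per mm of travel: 0.4 × 0.15 / (π × 0.875²) = 0.024945. Accumulating E over each segment gives final E = 2.2946.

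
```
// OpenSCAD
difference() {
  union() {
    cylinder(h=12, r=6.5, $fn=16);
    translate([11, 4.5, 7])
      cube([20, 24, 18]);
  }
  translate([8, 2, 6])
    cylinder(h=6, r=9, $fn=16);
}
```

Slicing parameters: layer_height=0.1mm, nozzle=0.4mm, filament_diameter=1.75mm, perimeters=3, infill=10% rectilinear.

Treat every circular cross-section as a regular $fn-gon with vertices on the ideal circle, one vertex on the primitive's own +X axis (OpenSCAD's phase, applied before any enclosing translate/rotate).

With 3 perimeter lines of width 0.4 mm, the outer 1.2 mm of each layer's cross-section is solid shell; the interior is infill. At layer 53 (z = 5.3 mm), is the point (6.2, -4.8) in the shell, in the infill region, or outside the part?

outside

At z = 5.3 mm: the cylinder: section is a regular 16-gon, circumradius r=6.5; the cube at (11, 4.5) is absent (z outside [7, 25]); Merging all regions: only the r=6.5 cylinder is present, so the union is just that shape — 1 connected region; the cylinder at (8, 2) is not intersected at this z (z outside [6, 12]); Subtracting the remaining from the first: none of the subtracted shapes is present at this height, so that combined region is unchanged — 1 connected region. Overall, the cross-section is a single solid region. The nearest boundary edge runs (4.60, -4.60)→(6.01, -2.49); distance from the point to it = 1.45 mm. The point is not inside any of the regions above, so it lies outside the cross-section (1.45 mm from the nearest boundary).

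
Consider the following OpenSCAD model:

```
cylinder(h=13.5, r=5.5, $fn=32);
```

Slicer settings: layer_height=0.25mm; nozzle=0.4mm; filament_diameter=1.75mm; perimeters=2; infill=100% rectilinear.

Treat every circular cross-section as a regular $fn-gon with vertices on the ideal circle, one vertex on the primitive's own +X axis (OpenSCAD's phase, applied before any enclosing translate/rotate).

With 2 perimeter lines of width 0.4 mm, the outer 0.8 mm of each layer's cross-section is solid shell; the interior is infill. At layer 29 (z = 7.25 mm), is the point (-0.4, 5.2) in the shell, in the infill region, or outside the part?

shell

At z = 7.25 mm: the cylinder: section is a regular 32-gon, circumradius r=5.5. Overall, the cross-section is a single solid region. The nearest boundary edge runs (0.00, 5.50)→(-1.07, 5.39); distance from the point to it = 0.26 mm. The point is inside the cross-section, 0.26 mm from the nearest boundary — within the 0.8 mm shell band (2 × 0.4).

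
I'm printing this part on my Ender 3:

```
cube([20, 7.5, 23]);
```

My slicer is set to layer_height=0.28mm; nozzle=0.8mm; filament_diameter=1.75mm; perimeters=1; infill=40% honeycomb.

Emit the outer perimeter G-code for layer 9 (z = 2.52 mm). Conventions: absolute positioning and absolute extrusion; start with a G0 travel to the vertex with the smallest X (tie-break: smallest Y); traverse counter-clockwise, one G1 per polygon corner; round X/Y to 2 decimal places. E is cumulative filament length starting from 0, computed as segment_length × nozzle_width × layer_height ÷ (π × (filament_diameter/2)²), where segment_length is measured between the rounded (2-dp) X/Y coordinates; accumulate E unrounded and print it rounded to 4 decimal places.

G0 X0.00 Y0.00 Z2.52
G1 X20.00 Y0.00 E1.8626
G1 X20.00 Y7.50 E2.5610
G1 X0.00 Y7.50 E4.4236
G1 X0.00 Y0.00 E5.1221

At z = 2.52 mm: the 20×7.5 cube contributes its full rectangle. The outline is a single polygon with 4 vertices. Extrusion per mm of travel: 0.8 × 0.28 / (π × 0.875²) = 0.093128. Accumulating E over each segment gives final E = 5.1221.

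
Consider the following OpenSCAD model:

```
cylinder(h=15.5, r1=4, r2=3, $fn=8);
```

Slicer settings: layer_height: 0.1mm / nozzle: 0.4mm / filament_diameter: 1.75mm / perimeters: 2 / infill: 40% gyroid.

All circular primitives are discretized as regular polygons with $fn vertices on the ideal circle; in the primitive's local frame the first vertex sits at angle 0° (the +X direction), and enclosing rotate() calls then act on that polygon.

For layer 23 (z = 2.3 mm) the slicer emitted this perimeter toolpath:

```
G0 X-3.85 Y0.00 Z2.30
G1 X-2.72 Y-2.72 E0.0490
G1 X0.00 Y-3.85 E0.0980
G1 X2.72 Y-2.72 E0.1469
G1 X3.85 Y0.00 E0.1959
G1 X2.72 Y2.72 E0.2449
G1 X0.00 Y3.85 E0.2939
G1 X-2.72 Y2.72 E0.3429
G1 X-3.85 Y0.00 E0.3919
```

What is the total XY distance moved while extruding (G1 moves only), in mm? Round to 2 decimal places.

23.56 mm

Sum the Euclidean lengths of each G1 segment: total = 23.56 mm.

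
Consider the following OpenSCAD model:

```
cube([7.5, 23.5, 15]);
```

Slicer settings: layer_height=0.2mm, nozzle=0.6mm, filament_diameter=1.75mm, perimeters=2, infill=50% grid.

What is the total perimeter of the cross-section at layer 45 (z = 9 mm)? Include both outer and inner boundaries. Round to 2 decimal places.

At z = 9 mm: the 7.5×23.5 cube contributes its full rectangle (perimeter 62.00 mm). Overall, the cross-section is a single solid region. Total boundary length (outer) = 62.00 mm.

62.00 mm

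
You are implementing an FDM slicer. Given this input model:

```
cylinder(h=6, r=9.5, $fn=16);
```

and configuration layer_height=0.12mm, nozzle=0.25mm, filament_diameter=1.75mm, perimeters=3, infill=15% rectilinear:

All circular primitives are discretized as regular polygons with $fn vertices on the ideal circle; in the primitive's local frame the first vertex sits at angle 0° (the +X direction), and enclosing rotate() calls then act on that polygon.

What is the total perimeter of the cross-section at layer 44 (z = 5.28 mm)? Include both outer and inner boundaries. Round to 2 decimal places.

59.31 mm

At z = 5.28 mm: the cylinder: section is a regular 16-gon, circumradius r=9.5 (perimeter = 2·16·9.500·sin(180°/16) = 59.31 mm). Overall, the cross-section is a single solid region. Total boundary length (outer) = 59.31 mm.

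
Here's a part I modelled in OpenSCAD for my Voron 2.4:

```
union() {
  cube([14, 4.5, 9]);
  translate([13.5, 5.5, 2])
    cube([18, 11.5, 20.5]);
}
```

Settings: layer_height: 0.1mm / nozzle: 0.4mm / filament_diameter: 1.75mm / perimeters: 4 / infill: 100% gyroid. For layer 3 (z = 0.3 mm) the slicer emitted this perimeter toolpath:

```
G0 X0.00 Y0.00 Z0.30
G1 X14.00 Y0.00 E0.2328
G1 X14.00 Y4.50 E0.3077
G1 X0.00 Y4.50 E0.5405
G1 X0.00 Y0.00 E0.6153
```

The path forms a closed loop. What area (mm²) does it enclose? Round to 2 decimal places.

63.00 mm²

Apply the shoelace formula to the sequence of (X, Y) vertices; enclosed area = 63.00 mm².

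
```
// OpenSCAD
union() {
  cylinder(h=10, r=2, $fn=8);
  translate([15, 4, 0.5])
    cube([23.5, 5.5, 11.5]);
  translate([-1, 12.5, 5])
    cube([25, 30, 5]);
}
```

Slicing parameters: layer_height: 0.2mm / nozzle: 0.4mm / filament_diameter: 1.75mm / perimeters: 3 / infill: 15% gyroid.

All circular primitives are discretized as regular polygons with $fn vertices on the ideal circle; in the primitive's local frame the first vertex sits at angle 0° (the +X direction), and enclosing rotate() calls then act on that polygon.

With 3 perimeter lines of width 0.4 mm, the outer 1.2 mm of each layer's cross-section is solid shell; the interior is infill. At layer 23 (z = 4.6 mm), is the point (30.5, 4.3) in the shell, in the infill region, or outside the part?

At z = 4.6 mm: the r=2 cylinder gives a regular 8-gon of circumradius 2 (constant along its height); the 23.5×5.5 cube at (15, 4) contributes its full rectangle; the cube at (-1, 12.5) is not intersected at this z (z outside [5, 10]); Taking the union: the 2 present regions are separate (no shared area or edge), so areas and boundary lengths simply add and each stays a separate island — 2 connected regions. Overall, the cross-section has 2 separate islands. The nearest boundary edge runs (38.50, 4.00)→(15.00, 4.00); distance from the point to it = 0.30 mm. (Shell/infill is judged within the island containing the point — the largest one.) The point is inside the cross-section, 0.30 mm from the nearest boundary — within the 1.2 mm shell band (3 × 0.4).

shell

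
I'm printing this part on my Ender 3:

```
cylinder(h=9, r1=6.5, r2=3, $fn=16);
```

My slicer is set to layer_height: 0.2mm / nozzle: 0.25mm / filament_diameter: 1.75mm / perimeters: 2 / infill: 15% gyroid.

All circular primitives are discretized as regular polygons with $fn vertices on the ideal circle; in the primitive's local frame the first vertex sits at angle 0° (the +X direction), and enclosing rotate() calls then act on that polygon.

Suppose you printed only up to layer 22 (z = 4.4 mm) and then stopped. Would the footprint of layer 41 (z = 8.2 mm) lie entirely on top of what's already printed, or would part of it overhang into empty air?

entirely on top

Compare the two slices. At z = 4.4: the cone (r1=6.5→r2=3) has section circumradius 4.789 here — a regular 16-gon (area = (16/2)·4.789²·sin(360°/16) = 70.21 mm²). At z = 8.2: the cone contributes a regular 16-gon of circumradius 3.311 (interpolated between r1=6.5 and r2=3 at t=0.911) (area = (16/2)·3.311²·sin(360°/16) = 33.56 mm²). Checking containment: the cross-section at z = 8.2 is a subset of the cross-section at z = 4.4.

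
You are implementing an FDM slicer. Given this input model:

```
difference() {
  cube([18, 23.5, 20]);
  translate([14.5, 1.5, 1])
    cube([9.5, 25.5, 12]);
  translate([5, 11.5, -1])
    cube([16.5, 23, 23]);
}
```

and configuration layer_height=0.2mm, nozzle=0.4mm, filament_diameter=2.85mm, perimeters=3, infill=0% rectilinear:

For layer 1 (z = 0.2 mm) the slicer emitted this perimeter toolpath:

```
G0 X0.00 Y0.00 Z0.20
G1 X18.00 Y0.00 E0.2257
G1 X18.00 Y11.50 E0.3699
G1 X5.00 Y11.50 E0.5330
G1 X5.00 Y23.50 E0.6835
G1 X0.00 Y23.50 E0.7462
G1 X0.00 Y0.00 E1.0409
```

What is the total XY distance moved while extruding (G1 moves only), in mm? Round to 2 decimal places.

83.00 mm

Sum the Euclidean lengths of each G1 segment: total = 83.00 mm.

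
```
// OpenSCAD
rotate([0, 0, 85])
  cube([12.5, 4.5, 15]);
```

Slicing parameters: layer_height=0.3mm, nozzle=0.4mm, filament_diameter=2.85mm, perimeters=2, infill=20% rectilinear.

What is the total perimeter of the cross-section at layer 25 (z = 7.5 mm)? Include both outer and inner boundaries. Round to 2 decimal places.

34.00 mm

At z = 7.5 mm: the cube is present — its section is the full 12.5×4.5 rectangle (perimeter 34.00 mm); (whole slice rotated 85° about Z — lengths, areas and connectivity unchanged). Overall, the cross-section is a single solid region. Total boundary length (outer) = 34.00 mm.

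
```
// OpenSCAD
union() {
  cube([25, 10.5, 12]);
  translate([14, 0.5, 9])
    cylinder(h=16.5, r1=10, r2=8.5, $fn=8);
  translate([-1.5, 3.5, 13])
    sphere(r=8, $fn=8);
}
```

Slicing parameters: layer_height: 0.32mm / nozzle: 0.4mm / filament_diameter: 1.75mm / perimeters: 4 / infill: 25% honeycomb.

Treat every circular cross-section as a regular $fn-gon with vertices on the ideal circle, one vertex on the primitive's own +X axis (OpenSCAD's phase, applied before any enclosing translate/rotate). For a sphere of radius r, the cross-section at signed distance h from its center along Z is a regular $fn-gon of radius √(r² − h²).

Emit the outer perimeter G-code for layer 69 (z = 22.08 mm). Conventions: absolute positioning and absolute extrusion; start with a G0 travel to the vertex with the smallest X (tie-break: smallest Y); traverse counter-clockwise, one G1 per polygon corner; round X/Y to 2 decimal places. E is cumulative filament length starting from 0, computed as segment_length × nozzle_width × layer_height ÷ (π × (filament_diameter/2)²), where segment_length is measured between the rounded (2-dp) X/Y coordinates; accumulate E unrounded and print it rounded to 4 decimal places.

G0 X5.19 Y0.50 Z22.08
G1 X7.77 Y-5.73 E0.3588
G1 X14.00 Y-8.31 E0.7177
G1 X20.23 Y-5.73 E1.0765
G1 X22.81 Y0.50 E1.4354
G1 X20.23 Y6.73 E1.7942
G1 X14.00 Y9.31 E2.1531
G1 X7.77 Y6.73 E2.5119
G1 X5.19 Y0.50 E2.8707

At z = 22.08 mm: the cube is absent (z outside [0, 12]); the cone at (14, 0.5) (r1=10→r2=8.5) has section circumradius 8.811 here — a regular 8-gon; the sphere at (-1.5, 3.5) does not reach this height (|z−center|=9.080 > r=8); Merging all regions: only the cone at (14, 0.5) is present, so the union is just that shape — 1 connected region. The outline is a single polygon with 8 vertices. Extrusion per mm of travel: 0.4 × 0.32 / (π × 0.875²) = 0.053216. Accumulating E over each segment gives final E = 2.8707.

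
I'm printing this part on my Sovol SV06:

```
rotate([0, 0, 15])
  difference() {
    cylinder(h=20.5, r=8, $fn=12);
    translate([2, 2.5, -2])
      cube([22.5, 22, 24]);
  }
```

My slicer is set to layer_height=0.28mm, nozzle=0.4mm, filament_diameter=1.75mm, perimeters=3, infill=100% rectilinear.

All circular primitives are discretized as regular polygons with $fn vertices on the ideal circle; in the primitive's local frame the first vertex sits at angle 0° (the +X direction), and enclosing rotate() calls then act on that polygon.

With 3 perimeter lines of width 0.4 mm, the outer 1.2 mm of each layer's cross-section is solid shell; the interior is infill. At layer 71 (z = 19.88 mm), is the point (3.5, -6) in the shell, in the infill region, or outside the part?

shell

At z = 19.88 mm: the r=8 cylinder contributes a regular 12-gon of circumradius 8; the cube at (2, 2.5) is present — its section is the full 22.5×22 rectangle; After the difference (first − rest): starting from the r=8 cylinder, the 22.5×22 cube at (2, 2.5) partially overlaps it — only the 18.37 mm² overlap (of its 495.00 mm²) is removed, clipping the outline — 1 connected region; (rotated 15° about Z; rotation is an isometry so areas/perimeters/island counts are preserved). Overall, the cross-section is a single solid region. Undo the 15° rotation: the query point maps to (1.828, -6.701) in the un-rotated model frame. The nearest boundary edge runs (4.00, -6.93)→(-0.00, -8.00); distance from the point to it = 0.78 mm. The point is inside the cross-section, 0.78 mm from the nearest boundary — within the 1.2 mm shell band (3 × 0.4).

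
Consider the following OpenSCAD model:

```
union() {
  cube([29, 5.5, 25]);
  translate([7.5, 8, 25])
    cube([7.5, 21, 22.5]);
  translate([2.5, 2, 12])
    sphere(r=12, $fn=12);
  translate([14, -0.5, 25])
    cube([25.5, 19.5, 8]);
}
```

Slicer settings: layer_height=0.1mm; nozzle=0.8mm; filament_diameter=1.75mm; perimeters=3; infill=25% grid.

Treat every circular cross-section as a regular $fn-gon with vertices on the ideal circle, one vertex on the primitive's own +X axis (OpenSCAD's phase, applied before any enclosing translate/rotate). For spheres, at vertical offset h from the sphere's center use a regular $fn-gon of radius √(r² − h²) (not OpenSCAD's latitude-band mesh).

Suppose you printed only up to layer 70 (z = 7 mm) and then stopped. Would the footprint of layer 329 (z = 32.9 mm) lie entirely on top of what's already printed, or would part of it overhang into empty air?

part overhangs

Compare the two slices. At z = 7: the cube is present — its section is the full 29×5.5 rectangle (area 159.50 mm²); the cube at (7.5, 8) is not intersected at this z (z outside [25, 47.5]); the r=12 sphere at (2.5, 2) contributes a regular 12-gon of circumradius √(12²−5²) = 10.909 (area = (12/2)·10.909²·sin(360°/12) = 357.00 mm²); the cube at (14, -0.5) is not intersected at this z (z outside [25, 33]); Taking the union: the regions partially overlap — summed areas 516.50 mm² minus the doubly-counted overlap 71.57 mm² gives 444.93 mm² — area = 444.93 mm². At z = 32.9: the cube is not intersected at this z (z outside [0, 25]); the cube at (7.5, 8) is present — its section is the full 7.5×21 rectangle (area 157.50 mm²); the sphere at (2.5, 2) is not intersected at this z (|z−center|=20.900 > r=12); the cube at (14, -0.5) is present — its section is the full 25.5×19.5 rectangle (area 497.25 mm²); Taking the union: the regions partially overlap — summed areas 654.75 mm² minus the doubly-counted overlap 11.00 mm² gives 643.75 mm² — area = 643.75 mm². Checking containment: at z = 32.9 the cross-section extends beyond the z = 7 cross-section by about 553.71 mm².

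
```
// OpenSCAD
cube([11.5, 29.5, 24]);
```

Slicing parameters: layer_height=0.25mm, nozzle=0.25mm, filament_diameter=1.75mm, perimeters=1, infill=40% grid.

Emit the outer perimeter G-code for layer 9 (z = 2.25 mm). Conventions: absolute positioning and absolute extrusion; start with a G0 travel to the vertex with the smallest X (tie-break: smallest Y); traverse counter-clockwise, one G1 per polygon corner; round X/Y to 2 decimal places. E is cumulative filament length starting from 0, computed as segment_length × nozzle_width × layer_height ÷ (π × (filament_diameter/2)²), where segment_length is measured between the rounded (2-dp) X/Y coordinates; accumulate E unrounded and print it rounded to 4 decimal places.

At z = 2.25 mm: the cube is present — its section is the full 11.5×29.5 rectangle. The outline is a single polygon with 4 vertices. Extrusion per mm of travel: 0.25 × 0.25 / (π × 0.875²) = 0.025984. Accumulating E over each segment gives final E = 2.1307.

G0 X0.00 Y0.00 Z2.25
G1 X11.50 Y0.00 E0.2988
G1 X11.50 Y29.50 E1.0654
G1 X0.00 Y29.50 E1.3642
G1 X0.00 Y0.00 E2.1307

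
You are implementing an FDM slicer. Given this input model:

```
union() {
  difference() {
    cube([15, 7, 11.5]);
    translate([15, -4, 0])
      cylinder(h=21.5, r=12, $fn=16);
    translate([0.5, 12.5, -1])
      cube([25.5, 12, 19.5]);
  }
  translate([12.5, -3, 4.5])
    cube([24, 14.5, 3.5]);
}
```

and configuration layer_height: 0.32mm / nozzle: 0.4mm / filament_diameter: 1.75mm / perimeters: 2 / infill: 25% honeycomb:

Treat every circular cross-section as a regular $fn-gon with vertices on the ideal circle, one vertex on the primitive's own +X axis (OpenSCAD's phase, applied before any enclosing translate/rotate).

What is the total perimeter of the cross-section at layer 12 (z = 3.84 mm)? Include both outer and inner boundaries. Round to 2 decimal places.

At z = 3.84 mm: the cube (footprint 15×7) is included at this height (perimeter 44.00 mm); the r=12 cylinder at (15, -4) contributes a regular 16-gon of circumradius 12 (perimeter = 2·16·12.000·sin(180°/16) = 74.91 mm); the cube at (0.5, 12.5) (footprint 25.5×12) is included at this height (perimeter 75.00 mm); Taking the first minus the rest: starting from the 15×7 cube, the r=12 cylinder at (15, -4) partially overlaps it — only the 61.30 mm² overlap (of its 440.85 mm²) is removed, clipping the outline; the 25.5×12 cube at (0.5, 12.5) misses the remaining region (no effect) — boundary = 30.89 mm; the cube at (12.5, -3) is not intersected at this z (z outside [4.5, 8]); Taking the union: only that combined region is present, so the union is just that shape — boundary = 30.89 mm. Overall, the cross-section is a single solid region. Total boundary length (outer) = 30.89 mm.

30.89 mm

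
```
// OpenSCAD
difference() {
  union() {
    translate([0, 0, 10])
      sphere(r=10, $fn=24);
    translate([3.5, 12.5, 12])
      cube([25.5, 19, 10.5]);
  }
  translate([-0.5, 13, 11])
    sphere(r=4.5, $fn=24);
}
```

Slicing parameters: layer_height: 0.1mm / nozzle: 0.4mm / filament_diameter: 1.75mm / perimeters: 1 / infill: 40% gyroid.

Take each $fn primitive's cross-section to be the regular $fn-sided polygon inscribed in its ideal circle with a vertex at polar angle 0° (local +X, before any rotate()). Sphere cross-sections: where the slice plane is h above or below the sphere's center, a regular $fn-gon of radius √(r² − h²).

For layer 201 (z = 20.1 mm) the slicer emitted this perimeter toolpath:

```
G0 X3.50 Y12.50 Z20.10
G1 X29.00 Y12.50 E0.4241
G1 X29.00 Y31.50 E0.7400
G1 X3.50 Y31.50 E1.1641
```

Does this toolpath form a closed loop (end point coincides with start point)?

no

Start point (G0): (3.50, 12.50). End point (last G1): the path does not return to the start — open.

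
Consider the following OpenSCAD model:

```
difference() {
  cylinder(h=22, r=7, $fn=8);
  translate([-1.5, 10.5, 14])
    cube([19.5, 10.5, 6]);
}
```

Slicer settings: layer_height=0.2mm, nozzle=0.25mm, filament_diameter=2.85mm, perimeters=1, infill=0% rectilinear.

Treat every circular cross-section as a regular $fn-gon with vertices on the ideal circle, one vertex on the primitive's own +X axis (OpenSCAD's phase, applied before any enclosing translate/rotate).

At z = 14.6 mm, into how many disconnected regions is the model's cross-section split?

1

At z = 14.6 mm: the cylinder: section is a regular 8-gon, circumradius r=7; the cube at (-1.5, 10.5) is present — its section is the full 19.5×10.5 rectangle; Subtracting the remaining from the first: starting from the r=7 cylinder, the 19.5×10.5 cube at (-1.5, 10.5) misses the remaining region (no effect) — 1 connected region. The result has 1 disconnected region.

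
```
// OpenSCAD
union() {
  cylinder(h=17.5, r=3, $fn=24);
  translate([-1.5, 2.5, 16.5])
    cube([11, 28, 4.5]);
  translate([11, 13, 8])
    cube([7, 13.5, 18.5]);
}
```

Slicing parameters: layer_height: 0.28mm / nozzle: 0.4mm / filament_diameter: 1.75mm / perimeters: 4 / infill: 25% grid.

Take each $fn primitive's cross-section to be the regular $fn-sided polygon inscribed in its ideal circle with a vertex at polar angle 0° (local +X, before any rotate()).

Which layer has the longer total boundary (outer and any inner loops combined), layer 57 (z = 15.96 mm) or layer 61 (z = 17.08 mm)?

Layer 57 (z = 15.96): the r=3 cylinder gives a regular 24-gon of circumradius 3 (constant along its height) (perimeter = 2·24·3.000·sin(180°/24) = 18.80 mm); the cube at (-1.5, 2.5) is absent (z outside [16.5, 21]); the cube at (11, 13) (footprint 7×13.5) is included at this height (perimeter 41.00 mm); Merging all regions: the 2 present regions are separate (no shared area or edge), so areas and boundary lengths simply add and each stays a separate island — boundary = 59.80 mm. So its perimeter = 59.80 mm. Layer 61 (z = 17.08): the r=3 cylinder gives a regular 24-gon of circumradius 3 (constant along its height) (perimeter = 2·24·3.000·sin(180°/24) = 18.80 mm); the 11×28 cube at (-1.5, 2.5) contributes its full rectangle (perimeter 78.00 mm); the cube at (11, 13) (footprint 7×13.5) is included at this height (perimeter 41.00 mm); Merging all regions: the regions partially overlap (shared area 1.06 mm²), so the edge portions inside another operand are dropped and the merged outline is re-measured after clipping — boundary = 131.28 mm. So its perimeter = 131.28 mm. Layer 61 is larger (131.28 vs 59.80 mm).

layer 61 (z = 17.08 mm)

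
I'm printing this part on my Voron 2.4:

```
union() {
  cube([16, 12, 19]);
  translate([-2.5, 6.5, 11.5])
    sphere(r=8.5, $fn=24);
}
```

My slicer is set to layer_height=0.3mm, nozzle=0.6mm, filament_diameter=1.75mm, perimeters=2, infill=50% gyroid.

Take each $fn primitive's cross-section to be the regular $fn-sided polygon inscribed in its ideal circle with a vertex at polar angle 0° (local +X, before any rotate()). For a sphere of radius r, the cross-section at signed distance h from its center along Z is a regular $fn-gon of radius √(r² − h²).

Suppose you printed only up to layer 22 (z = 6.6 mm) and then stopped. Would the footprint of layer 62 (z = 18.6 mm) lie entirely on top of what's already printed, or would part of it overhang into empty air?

entirely on top

Compare the two slices. At z = 6.6: the cube is present — its section is the full 16×12 rectangle (area 192.00 mm²); the r=8.5 sphere at (-2.5, 6.5) contributes a regular 24-gon of circumradius √(8.5²−4.9²) = 6.946 (area = (24/2)·6.946²·sin(360°/24) = 149.83 mm²); Combining (union): the regions partially overlap — summed areas 341.83 mm² minus the doubly-counted overlap 40.28 mm² gives 301.55 mm² — area = 301.55 mm². At z = 18.6: the cube (footprint 16×12) is included at this height (area 192.00 mm²); the sphere at (-2.5, 6.5): section is a regular 24-gon, circumradius = √(r²−h²) = √(8.5²−7.1²) = 4.673 (area = (24/2)·4.673²·sin(360°/24) = 67.83 mm²); Merging all regions: the regions partially overlap — summed areas 259.83 mm² minus the doubly-counted overlap 11.85 mm² gives 247.98 mm² — area = 247.98 mm². Checking containment: the cross-section at z = 18.6 is a subset of the cross-section at z = 6.6.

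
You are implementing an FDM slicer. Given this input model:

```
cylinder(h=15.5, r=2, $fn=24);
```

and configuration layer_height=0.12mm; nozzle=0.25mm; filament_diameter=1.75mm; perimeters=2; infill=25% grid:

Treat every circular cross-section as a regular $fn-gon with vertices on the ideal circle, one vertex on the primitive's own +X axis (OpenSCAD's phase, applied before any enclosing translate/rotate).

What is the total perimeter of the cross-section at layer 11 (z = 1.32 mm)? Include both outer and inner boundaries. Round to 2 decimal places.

12.53 mm

At z = 1.32 mm: the r=2 cylinder gives a regular 24-gon of circumradius 2 (constant along its height) (perimeter = 2·24·2.000·sin(180°/24) = 12.53 mm). Overall, the cross-section is a single solid region. Total boundary length (outer) = 12.53 mm.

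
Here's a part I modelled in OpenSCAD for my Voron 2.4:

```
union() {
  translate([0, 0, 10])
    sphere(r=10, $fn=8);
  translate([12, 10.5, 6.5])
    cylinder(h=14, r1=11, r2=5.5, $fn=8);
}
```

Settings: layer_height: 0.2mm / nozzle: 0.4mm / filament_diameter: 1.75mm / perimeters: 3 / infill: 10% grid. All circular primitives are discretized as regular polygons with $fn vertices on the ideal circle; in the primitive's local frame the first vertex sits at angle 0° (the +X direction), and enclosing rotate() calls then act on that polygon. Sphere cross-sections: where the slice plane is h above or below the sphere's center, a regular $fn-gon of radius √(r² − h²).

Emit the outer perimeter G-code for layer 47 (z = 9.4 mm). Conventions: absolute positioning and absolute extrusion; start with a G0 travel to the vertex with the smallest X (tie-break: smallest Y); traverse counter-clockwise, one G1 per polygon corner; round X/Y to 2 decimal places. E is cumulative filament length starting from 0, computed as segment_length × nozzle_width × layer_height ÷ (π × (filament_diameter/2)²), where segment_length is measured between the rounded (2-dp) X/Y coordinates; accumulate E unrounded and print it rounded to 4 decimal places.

G0 X-9.98 Y0.00 Z9.40
G1 X-7.06 Y-7.06 E0.2541
G1 X0.00 Y-9.98 E0.5082
G1 X7.06 Y-7.06 E0.7623
G1 X9.98 Y0.00 E1.0164
G1 X9.24 Y1.78 E1.0805
G1 X12.00 Y0.64 E1.1799
G1 X18.97 Y3.53 E1.4308
G1 X21.86 Y10.50 E1.6818
G1 X18.97 Y17.47 E1.9328
G1 X12.00 Y20.36 E2.1837
G1 X5.03 Y17.47 E2.4347
G1 X2.14 Y10.50 E2.6856
G1 X2.84 Y8.81 E2.7465
G1 X0.00 Y9.98 E2.8486
G1 X-7.06 Y7.06 E3.1027
G1 X-9.98 Y0.00 E3.3569

At z = 9.4 mm: the sphere: section is a regular 8-gon, circumradius = √(r²−h²) = √(10²−0.6²) = 9.982; the cone at (12, 10.5) contributes a regular 8-gon of circumradius 9.861 (interpolated between r1=11 and r2=5.5 at t=0.207); Merging all regions: the regions partially overlap (shared area 18.44 mm²), so overlapping operands fuse into one piece — 1 connected region. The outline is a single polygon with 16 vertices. Extrusion per mm of travel: 0.4 × 0.2 / (π × 0.875²) = 0.033260. Accumulating E over each segment gives final E = 3.3569.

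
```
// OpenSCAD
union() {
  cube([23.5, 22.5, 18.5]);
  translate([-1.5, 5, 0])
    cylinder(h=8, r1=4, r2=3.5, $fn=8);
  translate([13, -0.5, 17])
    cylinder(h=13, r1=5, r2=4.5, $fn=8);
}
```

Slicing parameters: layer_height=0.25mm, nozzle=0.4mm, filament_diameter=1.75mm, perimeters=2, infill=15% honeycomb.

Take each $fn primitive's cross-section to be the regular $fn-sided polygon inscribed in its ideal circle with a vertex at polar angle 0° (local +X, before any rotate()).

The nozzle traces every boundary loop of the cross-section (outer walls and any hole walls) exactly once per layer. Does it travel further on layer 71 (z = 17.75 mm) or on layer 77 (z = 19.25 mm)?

layer 71 (z = 17.75 mm)

Layer 71 (z = 17.75): the cube is present — its section is the full 23.5×22.5 rectangle (perimeter 92.00 mm); the cone at (-1.5, 5) does not reach this height (z outside [0, 8]); the cone at (13, -0.5): at t=0.058 of its height the radius interpolates to r₁+(r₂−r₁)t = 4.971, giving a regular 8-gon of that circumradius (perimeter = 2·8·4.971·sin(180°/8) = 30.44 mm); Taking the union: the regions partially overlap (shared area 30.08 mm²), so the edge portions inside another operand are dropped and the merged outline is re-measured after clipping — boundary = 98.77 mm. So its perimeter = 98.77 mm. Layer 77 (z = 19.25): the cube does not reach this height (z outside [0, 18.5]); the cone at (-1.5, 5) is absent (z outside [0, 8]); the cone at (13, -0.5) (r1=5→r2=4.5) has section circumradius 4.913 here — a regular 8-gon (perimeter = 2·8·4.913·sin(180°/8) = 30.08 mm); Combining (union): only the cone at (13, -0.5) is present, so the union is just that shape — boundary = 30.08 mm. So its perimeter = 30.08 mm. Layer 71 is larger (98.77 vs 30.08 mm).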